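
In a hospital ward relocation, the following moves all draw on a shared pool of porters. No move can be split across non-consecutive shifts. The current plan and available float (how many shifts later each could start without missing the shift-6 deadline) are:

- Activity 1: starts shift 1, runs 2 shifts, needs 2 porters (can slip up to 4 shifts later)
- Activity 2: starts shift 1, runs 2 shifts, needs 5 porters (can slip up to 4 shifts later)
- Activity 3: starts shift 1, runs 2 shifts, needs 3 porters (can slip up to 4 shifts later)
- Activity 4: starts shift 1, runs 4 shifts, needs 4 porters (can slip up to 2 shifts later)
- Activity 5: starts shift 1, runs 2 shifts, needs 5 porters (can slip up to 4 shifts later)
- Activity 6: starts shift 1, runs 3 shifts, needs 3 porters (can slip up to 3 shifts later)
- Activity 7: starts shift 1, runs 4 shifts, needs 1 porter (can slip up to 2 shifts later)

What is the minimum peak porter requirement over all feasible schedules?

11

Early-start (Activity 1@1, Activity 2@1, Activity 3@1, Activity 4@1, Activity 5@1, Activity 6@1, Activity 7@1) gives peak 23: s1:23  s2:23  s3:8  s4:5  s5:0  s6:0.
Shift Activity 3→3, Activity 5→5, Activity 6→3, Activity 7→3.
Schedule Activity 1@1, Activity 2@1, Activity 3@3, Activity 4@1, Activity 5@5, Activity 6@3, Activity 7@3: s1:11  s2:11  s3:11  s4:11  s5:9  s6:6 — peak 11.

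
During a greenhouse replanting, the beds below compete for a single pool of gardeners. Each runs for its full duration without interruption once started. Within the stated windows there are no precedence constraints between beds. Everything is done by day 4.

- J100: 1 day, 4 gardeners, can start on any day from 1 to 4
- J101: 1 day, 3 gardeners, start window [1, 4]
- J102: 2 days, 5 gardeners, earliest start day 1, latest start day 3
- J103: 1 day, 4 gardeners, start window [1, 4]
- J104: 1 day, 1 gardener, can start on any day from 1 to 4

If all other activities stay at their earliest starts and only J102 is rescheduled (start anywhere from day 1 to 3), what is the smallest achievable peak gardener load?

J102@1: d1:17  d2:5  d3:0  d4:0 → peak 17
J102@2: d1:12  d2:5  d3:5  d4:0 → peak 12
J102@3: d1:12  d2:0  d3:5  d4:5 → peak 12
Best is J102@2, peak 12.

12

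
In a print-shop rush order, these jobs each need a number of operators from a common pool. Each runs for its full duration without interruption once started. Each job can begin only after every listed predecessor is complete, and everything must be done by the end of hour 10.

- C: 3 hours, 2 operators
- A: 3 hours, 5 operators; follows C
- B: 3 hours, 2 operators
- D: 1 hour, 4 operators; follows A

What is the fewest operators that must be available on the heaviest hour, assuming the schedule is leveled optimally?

Schedule C@1, A@4, B@1, D@7: h1:4  h2:4  h3:4  h4:5  h5:5  h6:5  h7:4  h8:0  h9:0  h10:0 — peak 5.

5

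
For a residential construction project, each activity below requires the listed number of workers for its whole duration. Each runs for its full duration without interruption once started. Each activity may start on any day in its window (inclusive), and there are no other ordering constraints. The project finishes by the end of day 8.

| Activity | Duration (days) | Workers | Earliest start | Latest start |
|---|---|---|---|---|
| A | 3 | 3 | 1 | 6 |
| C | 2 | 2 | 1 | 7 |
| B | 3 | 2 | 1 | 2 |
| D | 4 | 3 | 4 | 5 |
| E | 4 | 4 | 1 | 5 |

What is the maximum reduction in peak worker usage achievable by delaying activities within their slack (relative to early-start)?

5

Early-start peak: d1:11  d2:11  d3:9  d4:7  d5:3  d6:3  d7:3  d8:0 ⇒ 11.
Leveled (A@6, C@4, B@1, D@5, E@1): d1:6  d2:6  d3:6  d4:6  d5:5  d6:6  d7:6  d8:6 ⇒ 6.
Reduction 11 − 6 = 5.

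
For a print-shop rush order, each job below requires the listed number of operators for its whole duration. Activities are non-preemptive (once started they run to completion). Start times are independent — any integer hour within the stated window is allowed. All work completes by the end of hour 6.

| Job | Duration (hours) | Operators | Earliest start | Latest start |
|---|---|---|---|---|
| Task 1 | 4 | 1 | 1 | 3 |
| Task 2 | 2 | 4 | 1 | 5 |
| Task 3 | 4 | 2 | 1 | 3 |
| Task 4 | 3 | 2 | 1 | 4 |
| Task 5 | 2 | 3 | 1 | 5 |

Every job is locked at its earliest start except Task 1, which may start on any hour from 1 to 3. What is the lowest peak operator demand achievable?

Task 1@1: h1:12  h2:12  h3:5  h4:3  h5:0  h6:0 → peak 12
Task 1@2: h1:11  h2:12  h3:5  h4:3  h5:1  h6:0 → peak 12
Task 1@3: h1:11  h2:11  h3:5  h4:3  h5:1  h6:1 → peak 11
Best is Task 1@3, peak 11.

11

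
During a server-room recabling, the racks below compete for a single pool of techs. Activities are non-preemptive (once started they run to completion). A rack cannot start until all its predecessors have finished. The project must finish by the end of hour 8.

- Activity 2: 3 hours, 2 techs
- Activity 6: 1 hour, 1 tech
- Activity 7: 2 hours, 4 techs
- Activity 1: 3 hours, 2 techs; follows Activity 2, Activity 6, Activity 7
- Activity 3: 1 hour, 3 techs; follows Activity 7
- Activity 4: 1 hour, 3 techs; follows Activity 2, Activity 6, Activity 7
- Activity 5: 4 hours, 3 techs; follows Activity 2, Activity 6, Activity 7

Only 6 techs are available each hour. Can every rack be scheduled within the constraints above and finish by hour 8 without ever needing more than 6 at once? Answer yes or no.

yes

Schedule Activity 2@1, Activity 6@1, Activity 7@2, Activity 1@4, Activity 3@4, Activity 4@7, Activity 5@5: h1:3  h2:6  h3:6  h4:5  h5:5  h6:5  h7:6  h8:3 — peak 6 ≤ 6.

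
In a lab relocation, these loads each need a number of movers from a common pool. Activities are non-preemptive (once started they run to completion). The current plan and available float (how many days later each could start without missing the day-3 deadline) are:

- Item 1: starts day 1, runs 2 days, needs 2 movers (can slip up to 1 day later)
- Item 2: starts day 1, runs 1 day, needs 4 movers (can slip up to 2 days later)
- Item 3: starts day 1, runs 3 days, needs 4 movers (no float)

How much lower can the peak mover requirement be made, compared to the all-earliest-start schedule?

2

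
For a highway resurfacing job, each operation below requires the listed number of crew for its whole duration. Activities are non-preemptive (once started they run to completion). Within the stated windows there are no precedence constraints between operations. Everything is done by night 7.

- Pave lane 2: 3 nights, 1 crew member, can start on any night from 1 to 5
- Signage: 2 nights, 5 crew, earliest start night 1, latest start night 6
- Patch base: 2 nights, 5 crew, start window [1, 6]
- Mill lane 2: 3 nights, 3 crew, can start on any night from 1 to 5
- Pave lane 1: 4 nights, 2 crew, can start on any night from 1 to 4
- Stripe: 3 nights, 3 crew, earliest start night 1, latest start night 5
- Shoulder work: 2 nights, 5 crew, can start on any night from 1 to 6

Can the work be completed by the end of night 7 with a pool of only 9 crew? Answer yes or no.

The minimum achievable peak is 10; 9 < 10, so no feasible schedule stays within the cap.

no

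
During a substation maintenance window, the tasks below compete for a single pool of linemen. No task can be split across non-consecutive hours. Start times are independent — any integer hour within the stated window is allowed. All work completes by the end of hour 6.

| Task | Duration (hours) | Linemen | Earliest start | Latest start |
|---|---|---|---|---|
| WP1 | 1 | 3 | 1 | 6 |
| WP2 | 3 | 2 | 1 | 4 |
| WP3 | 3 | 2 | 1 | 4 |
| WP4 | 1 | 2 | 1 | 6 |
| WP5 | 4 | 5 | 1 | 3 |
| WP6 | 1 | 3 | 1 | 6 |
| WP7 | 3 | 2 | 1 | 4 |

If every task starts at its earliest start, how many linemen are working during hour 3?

11

At early start, hour 3 has: WP2, WP3, WP5, WP7.
Demand: 2 + 2 + 5 + 2 = 11.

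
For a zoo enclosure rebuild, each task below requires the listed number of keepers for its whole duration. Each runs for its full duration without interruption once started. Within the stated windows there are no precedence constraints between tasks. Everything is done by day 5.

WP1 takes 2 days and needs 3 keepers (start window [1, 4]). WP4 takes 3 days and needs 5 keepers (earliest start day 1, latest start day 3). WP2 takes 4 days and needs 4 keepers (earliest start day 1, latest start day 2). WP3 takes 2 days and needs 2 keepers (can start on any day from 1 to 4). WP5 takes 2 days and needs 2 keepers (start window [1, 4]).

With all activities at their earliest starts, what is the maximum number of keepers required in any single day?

Early-start schedule: WP1@1, WP4@1, WP2@1, WP3@1, WP5@1.
Load per day: day 1: 16, day 2: 16, day 3: 9, day 4: 4, day 5: 0.
Peak is 16.

16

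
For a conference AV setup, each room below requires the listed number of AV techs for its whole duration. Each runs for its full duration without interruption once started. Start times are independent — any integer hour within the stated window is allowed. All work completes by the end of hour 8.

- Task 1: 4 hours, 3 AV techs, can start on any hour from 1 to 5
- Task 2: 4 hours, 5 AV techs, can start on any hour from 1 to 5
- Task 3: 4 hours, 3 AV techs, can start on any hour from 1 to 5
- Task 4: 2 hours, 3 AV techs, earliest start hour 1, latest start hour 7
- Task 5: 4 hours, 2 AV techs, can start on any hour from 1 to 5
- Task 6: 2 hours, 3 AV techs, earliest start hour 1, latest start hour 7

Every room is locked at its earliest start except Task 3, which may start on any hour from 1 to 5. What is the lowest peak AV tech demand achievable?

16

Task 3@1: h1:19  h2:19  h3:13  h4:13  h5:0  h6:0  h7:0  h8:0 → peak 19
Task 3@2: h1:16  h2:19  h3:13  h4:13  h5:3  h6:0  h7:0  h8:0 → peak 19
Task 3@3: h1:16  h2:16  h3:13  h4:13  h5:3  h6:3  h7:0  h8:0 → peak 16
Task 3@4: h1:16  h2:16  h3:10  h4:13  h5:3  h6:3  h7:3  h8:0 → peak 16
Task 3@5: h1:16  h2:16  h3:10  h4:10  h5:3  h6:3  h7:3  h8:3 → peak 16
Best is Task 3@3, peak 16.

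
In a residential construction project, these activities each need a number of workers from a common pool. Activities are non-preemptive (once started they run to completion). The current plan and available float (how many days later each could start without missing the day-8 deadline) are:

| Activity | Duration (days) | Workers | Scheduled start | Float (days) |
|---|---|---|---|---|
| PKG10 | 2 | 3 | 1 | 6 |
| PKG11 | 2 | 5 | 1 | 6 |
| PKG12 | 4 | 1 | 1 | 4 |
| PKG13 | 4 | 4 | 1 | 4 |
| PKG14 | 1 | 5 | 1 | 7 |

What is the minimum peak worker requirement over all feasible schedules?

7

Early-start (PKG10@1, PKG11@1, PKG12@1, PKG13@1, PKG14@1) gives peak 18: d1:18  d2:13  d3:5  d4:5  d5:0  d6:0  d7:0  d8:0.
Shift PKG11→5, PKG12→3, PKG14→7.
Schedule PKG10@1, PKG11@5, PKG12@3, PKG13@1, PKG14@7: d1:7  d2:7  d3:5  d4:5  d5:6  d6:6  d7:5  d8:0 — peak 7.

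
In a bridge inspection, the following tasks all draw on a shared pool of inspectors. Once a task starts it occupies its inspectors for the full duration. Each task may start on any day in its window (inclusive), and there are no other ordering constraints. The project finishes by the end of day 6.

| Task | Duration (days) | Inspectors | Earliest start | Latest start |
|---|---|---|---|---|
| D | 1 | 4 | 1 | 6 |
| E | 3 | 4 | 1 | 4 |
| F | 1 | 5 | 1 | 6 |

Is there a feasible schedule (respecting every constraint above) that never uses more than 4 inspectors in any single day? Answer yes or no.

The minimum achievable peak is 5; 4 < 5, so no feasible schedule stays within the cap.

no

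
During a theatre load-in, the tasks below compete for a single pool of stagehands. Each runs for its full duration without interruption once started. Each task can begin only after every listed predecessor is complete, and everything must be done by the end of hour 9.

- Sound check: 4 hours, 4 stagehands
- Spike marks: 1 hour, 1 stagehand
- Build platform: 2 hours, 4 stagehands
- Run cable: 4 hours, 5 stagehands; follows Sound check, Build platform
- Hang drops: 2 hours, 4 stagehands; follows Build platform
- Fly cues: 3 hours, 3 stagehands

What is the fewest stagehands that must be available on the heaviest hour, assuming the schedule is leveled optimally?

Early-start (Sound check@1, Spike marks@1, Build platform@1, Run cable@5, Hang drops@3, Fly cues@1) gives peak 12: h1:12  h2:11  h3:11  h4:8  h5:5  h6:5  h7:5  h8:5  h9:0.
Shift Build platform→2, Run cable→6, Hang drops→4, Fly cues→5.
Schedule Sound check@1, Spike marks@1, Build platform@2, Run cable@6, Hang drops@4, Fly cues@5: h1:5  h2:8  h3:8  h4:8  h5:7  h6:8  h7:8  h8:5  h9:5 — peak 8.

8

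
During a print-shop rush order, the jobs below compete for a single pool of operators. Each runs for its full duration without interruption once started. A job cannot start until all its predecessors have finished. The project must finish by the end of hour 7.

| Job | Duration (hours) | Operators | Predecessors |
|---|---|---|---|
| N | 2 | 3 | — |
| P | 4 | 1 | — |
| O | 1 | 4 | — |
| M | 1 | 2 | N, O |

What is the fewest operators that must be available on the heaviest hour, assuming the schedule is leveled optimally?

4

Early-start (N@1, P@1, O@1, M@3) gives peak 8: h1:8  h2:4  h3:3  h4:1  h5:0  h6:0  h7:0.
Shift O→5, M→6.
Schedule N@1, P@1, O@5, M@6: h1:4  h2:4  h3:1  h4:1  h5:4  h6:2  h7:0 — peak 4.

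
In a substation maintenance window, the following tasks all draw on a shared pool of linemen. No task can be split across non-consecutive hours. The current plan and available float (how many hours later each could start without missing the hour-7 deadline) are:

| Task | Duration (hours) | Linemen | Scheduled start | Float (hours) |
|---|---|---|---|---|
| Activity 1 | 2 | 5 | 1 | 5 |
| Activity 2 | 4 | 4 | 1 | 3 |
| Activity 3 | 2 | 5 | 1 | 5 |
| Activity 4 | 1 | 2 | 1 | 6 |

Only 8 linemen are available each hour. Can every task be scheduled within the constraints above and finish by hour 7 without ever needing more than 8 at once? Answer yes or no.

no

The minimum achievable peak is 9; 8 < 9, so no feasible schedule stays within the cap.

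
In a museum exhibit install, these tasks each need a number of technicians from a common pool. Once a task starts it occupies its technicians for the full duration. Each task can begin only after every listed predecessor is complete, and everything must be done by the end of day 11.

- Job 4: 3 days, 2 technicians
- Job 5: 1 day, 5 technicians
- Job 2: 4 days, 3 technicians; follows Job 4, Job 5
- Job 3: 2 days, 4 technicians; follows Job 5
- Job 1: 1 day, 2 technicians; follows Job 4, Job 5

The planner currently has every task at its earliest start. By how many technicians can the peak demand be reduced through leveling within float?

Early-start peak: d1:7  d2:6  d3:6  d4:5  d5:3  d6:3  d7:3  d8:0  d9:0  d10:0  d11:0 ⇒ 7.
Leveled (Job 4@1, Job 5@4, Job 2@5, Job 3@9, Job 1@5): d1:2  d2:2  d3:2  d4:5  d5:5  d6:3  d7:3  d8:3  d9:4  d10:4  d11:0 ⇒ 5.
Reduction 7 − 5 = 2.

2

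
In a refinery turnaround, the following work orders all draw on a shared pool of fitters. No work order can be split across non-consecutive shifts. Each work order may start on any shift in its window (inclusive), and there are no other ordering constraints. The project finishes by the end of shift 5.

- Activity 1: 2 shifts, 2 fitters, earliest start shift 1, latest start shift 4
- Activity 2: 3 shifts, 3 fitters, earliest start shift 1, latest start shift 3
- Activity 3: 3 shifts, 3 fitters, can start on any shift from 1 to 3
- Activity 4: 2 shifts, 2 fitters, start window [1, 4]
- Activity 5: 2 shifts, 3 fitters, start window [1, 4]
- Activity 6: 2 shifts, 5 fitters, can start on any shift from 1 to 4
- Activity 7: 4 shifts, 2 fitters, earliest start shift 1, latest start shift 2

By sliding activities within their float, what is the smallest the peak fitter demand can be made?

Early-start (Activity 1@1, Activity 2@1, Activity 3@1, Activity 4@1, Activity 5@1, Activity 6@1, Activity 7@1) gives peak 20: s1:20  s2:20  s3:8  s4:2  s5:0.
Shift Activity 2→3, Activity 3→3, Activity 5→3.
Schedule Activity 1@1, Activity 2@3, Activity 3@3, Activity 4@1, Activity 5@3, Activity 6@1, Activity 7@1: s1:11  s2:11  s3:11  s4:11  s5:6 — peak 11.

11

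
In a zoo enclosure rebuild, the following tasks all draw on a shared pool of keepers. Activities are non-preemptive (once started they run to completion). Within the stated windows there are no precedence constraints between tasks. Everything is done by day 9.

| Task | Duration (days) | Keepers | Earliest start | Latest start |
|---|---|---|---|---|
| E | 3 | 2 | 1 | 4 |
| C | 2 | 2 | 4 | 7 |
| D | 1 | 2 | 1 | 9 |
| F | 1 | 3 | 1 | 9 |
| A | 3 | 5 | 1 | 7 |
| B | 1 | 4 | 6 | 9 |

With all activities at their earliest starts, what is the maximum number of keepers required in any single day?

Early-start schedule: E@1, C@4, D@1, F@1, A@1, B@6.
Load per day: day 1: 12, day 2: 7, day 3: 7, day 4: 2, day 5: 2, day 6: 4, day 7: 0, day 8: 0, day 9: 0.
Peak is 12.

12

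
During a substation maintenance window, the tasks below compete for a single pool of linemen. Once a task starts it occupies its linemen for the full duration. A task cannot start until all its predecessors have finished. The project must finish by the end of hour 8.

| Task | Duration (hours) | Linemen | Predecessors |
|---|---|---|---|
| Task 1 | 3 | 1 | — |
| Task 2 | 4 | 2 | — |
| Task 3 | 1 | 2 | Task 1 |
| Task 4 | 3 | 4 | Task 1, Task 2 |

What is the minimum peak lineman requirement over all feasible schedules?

Schedule Task 1@1, Task 2@1, Task 3@4, Task 4@5: h1:3  h2:3  h3:3  h4:4  h5:4  h6:4  h7:4  h8:0 — peak 4.
Total lineman-hours = 25 over 8 hours ⇒ peak ≥ ⌈25/8⌉ = 4, so 4 is optimal.

4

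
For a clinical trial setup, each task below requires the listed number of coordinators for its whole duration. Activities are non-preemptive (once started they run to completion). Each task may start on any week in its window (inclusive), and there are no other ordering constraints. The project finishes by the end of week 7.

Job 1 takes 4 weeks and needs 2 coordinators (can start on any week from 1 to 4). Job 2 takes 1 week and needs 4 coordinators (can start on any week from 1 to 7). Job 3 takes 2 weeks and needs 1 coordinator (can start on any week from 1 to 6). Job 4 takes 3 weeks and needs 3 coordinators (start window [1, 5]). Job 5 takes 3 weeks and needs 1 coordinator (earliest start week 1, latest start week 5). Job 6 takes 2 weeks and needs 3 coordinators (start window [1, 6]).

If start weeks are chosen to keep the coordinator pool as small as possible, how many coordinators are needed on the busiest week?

5

Early-start (Job 1@1, Job 2@1, Job 3@1, Job 4@1, Job 5@1, Job 6@1) gives peak 14: w1:14  w2:10  w3:6  w4:2  w5:0  w6:0  w7:0.
Shift Job 2→5, Job 3→6, Job 5→4, Job 6→6.
Schedule Job 1@1, Job 2@5, Job 3@6, Job 4@1, Job 5@4, Job 6@6: w1:5  w2:5  w3:5  w4:3  w5:5  w6:5  w7:4 — peak 5.
Total coordinator-weeks = 32 over 7 weeks ⇒ peak ≥ ⌈32/7⌉ = 5, so 5 is optimal.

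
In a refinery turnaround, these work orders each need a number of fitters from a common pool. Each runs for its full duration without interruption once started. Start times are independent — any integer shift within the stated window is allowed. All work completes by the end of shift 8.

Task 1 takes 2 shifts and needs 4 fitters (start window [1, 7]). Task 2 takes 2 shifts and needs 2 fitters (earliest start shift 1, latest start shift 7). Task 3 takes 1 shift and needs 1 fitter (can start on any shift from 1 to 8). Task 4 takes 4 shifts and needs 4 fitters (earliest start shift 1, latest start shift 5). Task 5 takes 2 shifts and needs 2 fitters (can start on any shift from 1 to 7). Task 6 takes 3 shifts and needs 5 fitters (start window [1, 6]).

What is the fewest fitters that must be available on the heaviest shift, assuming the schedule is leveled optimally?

8

Early-start (Task 1@1, Task 2@1, Task 3@1, Task 4@1, Task 5@1, Task 6@1) gives peak 18: s1:18  s2:17  s3:9  s4:4  s5:0  s6:0  s7:0  s8:0.
Shift Task 2→3, Task 4→2, Task 5→3, Task 6→6.
Schedule Task 1@1, Task 2@3, Task 3@1, Task 4@2, Task 5@3, Task 6@6: s1:5  s2:8  s3:8  s4:8  s5:4  s6:5  s7:5  s8:5 — peak 8.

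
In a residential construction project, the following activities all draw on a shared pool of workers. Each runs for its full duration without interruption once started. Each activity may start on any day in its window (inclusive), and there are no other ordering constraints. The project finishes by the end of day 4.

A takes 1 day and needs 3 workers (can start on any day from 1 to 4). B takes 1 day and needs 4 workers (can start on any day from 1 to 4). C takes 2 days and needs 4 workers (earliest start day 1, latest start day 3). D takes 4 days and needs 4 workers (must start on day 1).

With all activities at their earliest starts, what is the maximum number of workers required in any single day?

Early-start schedule: A@1, B@1, C@1, D@1.
Load per day: day 1: 15, day 2: 8, day 3: 4, day 4: 4.
Peak is 15.

15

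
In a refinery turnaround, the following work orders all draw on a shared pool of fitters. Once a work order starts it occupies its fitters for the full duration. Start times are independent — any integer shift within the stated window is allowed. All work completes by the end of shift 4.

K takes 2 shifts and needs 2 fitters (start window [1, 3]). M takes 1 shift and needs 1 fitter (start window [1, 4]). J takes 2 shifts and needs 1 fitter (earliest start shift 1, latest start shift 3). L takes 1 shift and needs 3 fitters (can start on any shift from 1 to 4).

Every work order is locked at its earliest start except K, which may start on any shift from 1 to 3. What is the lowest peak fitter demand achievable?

5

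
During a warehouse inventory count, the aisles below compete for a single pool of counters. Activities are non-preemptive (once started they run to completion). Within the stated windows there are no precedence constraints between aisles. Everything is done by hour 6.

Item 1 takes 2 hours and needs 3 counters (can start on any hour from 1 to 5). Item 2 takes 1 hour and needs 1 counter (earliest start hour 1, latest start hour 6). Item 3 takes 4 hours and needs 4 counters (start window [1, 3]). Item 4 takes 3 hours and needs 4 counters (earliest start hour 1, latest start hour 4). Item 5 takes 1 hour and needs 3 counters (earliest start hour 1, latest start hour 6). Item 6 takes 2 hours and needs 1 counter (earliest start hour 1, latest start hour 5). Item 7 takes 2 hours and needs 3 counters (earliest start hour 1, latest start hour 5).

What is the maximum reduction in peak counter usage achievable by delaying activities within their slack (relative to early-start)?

Early-start peak: h1:19  h2:15  h3:8  h4:4  h5:0  h6:0 ⇒ 19.
Leveled (Item 1@1, Item 2@1, Item 3@1, Item 4@3, Item 5@6, Item 6@5, Item 7@5): h1:8  h2:7  h3:8  h4:8  h5:8  h6:7 ⇒ 8.
Reduction 19 − 8 = 11.

11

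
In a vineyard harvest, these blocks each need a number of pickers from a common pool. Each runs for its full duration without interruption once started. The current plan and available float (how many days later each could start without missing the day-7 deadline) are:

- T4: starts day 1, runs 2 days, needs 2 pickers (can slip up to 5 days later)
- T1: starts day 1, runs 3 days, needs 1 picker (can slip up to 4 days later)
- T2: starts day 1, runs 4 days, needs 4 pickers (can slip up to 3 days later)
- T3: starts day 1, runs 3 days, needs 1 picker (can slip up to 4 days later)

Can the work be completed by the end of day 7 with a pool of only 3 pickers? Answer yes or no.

no

Total picker-days = 26; over 7 days the average is 26/7 > 3, so some day must exceed 3.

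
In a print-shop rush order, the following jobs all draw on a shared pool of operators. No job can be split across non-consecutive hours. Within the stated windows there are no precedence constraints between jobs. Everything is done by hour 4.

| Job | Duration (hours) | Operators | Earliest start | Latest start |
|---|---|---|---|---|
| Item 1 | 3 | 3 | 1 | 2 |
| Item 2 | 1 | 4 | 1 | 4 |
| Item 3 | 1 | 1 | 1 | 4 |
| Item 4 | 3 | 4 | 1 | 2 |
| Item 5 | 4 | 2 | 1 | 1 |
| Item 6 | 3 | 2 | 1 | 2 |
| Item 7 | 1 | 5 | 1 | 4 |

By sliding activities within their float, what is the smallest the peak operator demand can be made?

Early-start (Item 1@1, Item 2@1, Item 3@1, Item 4@1, Item 5@1, Item 6@1, Item 7@1) gives peak 21: h1:21  h2:11  h3:11  h4:2.
Shift Item 4→2, Item 7→4.
Schedule Item 1@1, Item 2@1, Item 3@1, Item 4@2, Item 5@1, Item 6@1, Item 7@4: h1:12  h2:11  h3:11  h4:11 — peak 12.
Total operator-hours = 45 over 4 hours ⇒ peak ≥ ⌈45/4⌉ = 12, so 12 is optimal.

12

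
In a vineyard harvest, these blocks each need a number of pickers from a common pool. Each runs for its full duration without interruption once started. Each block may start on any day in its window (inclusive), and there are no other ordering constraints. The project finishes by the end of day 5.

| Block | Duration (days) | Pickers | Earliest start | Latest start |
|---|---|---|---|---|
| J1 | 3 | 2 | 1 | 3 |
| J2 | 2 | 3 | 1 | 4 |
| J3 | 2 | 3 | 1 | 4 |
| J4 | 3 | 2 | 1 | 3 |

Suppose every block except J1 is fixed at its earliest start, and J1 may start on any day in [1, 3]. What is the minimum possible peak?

J1@1: d1:10  d2:10  d3:4  d4:0  d5:0 → peak 10
J1@2: d1:8  d2:10  d3:4  d4:2  d5:0 → peak 10
J1@3: d1:8  d2:8  d3:4  d4:2  d5:2 → peak 8
Best is J1@3, peak 8.

8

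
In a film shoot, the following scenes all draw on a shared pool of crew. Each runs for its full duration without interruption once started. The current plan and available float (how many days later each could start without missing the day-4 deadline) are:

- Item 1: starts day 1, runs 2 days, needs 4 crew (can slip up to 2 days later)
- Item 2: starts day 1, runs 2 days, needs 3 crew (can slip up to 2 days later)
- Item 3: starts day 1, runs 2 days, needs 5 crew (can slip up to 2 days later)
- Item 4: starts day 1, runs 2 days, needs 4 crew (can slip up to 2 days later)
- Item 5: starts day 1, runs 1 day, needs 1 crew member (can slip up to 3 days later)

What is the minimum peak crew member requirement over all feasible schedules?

9

Early-start (Item 1@1, Item 2@1, Item 3@1, Item 4@1, Item 5@1) gives peak 17: d1:17  d2:16  d3:0  d4:0.
Shift Item 3→3, Item 4→3.
Schedule Item 1@1, Item 2@1, Item 3@3, Item 4@3, Item 5@1: d1:8  d2:7  d3:9  d4:9 — peak 9.
Total crew member-days = 33 over 4 days ⇒ peak ≥ ⌈33/4⌉ = 9, so 9 is optimal.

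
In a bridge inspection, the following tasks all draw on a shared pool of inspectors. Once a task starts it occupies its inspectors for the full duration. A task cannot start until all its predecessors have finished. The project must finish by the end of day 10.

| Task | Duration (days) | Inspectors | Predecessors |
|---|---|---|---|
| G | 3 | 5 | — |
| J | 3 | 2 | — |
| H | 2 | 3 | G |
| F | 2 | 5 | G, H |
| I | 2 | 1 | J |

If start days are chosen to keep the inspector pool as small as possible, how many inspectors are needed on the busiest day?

Early-start (G@1, J@1, H@4, F@6, I@4) gives peak 7: d1:7  d2:7  d3:7  d4:4  d5:4  d6:5  d7:5  d8:0  d9:0  d10:0.
Shift J→4, F→7, I→9.
Schedule G@1, J@4, H@4, F@7, I@9: d1:5  d2:5  d3:5  d4:5  d5:5  d6:2  d7:5  d8:5  d9:1  d10:1 — peak 5.

5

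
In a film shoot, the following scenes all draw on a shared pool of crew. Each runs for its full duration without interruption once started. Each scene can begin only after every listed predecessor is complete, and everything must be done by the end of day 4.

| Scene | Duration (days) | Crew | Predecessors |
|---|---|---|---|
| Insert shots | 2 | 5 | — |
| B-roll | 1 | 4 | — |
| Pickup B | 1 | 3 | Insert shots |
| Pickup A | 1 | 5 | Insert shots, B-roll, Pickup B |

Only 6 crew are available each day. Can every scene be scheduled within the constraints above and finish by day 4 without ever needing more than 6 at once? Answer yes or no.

no

The minimum achievable peak is 7; 6 < 7, so no feasible schedule stays within the cap.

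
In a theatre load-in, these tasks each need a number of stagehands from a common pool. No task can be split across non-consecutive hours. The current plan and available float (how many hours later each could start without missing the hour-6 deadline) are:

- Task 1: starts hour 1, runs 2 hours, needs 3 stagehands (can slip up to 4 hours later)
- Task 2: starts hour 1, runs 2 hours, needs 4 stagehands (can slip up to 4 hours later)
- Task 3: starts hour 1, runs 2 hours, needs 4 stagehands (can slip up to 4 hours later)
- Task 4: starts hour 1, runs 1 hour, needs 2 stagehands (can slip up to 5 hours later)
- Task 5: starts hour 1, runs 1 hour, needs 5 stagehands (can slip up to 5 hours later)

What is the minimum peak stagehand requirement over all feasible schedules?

Early-start (Task 1@1, Task 2@1, Task 3@1, Task 4@1, Task 5@1) gives peak 18: h1:18  h2:11  h3:0  h4:0  h5:0  h6:0.
Shift Task 3→3, Task 4→3, Task 5→5.
Schedule Task 1@1, Task 2@1, Task 3@3, Task 4@3, Task 5@5: h1:7  h2:7  h3:6  h4:4  h5:5  h6:0 — peak 7.

7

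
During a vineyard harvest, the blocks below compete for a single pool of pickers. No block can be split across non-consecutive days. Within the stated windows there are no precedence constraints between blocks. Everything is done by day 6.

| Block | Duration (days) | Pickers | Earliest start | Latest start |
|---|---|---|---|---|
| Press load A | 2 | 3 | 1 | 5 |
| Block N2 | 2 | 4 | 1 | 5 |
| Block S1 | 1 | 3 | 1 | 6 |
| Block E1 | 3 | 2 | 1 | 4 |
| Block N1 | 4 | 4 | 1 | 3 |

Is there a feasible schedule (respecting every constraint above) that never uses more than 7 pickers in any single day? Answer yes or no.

yes

Schedule Press load A@1, Block N2@1, Block S1@3, Block E1@4, Block N1@3: d1:7  d2:7  d3:7  d4:6  d5:6  d6:6 — peak 7 ≤ 7.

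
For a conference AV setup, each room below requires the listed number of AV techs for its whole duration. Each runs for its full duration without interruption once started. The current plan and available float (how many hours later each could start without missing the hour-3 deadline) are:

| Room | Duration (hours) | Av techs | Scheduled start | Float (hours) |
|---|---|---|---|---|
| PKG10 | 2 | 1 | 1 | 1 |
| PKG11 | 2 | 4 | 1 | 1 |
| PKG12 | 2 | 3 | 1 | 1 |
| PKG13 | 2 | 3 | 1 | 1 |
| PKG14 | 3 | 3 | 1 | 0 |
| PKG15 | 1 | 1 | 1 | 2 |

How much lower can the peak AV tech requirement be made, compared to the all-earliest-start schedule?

1

Early-start peak: h1:15  h2:14  h3:3 ⇒ 15.
Leveled (PKG10@1, PKG11@1, PKG12@1, PKG13@1, PKG14@1, PKG15@3): h1:14  h2:14  h3:4 ⇒ 14.
Reduction 15 − 14 = 1.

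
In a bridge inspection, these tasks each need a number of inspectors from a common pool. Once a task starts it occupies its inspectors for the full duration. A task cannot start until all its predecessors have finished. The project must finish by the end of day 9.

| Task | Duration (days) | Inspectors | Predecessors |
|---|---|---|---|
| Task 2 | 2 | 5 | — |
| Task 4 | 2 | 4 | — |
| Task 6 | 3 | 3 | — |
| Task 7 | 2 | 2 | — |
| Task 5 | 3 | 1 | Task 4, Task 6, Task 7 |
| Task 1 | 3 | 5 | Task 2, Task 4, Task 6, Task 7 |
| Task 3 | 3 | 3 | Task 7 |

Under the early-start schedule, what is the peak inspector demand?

14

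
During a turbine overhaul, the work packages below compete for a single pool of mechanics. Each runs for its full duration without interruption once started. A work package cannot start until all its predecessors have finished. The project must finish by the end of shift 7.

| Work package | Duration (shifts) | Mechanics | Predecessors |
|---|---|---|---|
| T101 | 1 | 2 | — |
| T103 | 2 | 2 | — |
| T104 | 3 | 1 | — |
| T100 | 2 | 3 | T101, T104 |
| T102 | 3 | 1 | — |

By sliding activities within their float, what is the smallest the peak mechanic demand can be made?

Early-start (T101@1, T103@1, T104@1, T100@4, T102@1) gives peak 6: s1:6  s2:4  s3:2  s4:3  s5:3  s6:0  s7:0.
Shift T103→4, T100→6, T102→2.
Schedule T101@1, T103@4, T104@1, T100@6, T102@2: s1:3  s2:2  s3:2  s4:3  s5:2  s6:3  s7:3 — peak 3.
Total mechanic-shifts = 18 over 7 shifts ⇒ peak ≥ ⌈18/7⌉ = 3, so 3 is optimal.

3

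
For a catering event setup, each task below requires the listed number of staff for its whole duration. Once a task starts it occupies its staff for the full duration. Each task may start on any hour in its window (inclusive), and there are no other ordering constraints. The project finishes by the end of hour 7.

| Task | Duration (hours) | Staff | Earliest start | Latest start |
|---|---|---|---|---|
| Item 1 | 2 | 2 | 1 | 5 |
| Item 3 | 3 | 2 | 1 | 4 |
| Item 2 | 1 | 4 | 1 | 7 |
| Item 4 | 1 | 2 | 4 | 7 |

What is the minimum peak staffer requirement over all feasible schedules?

4

Early-start (Item 1@1, Item 3@1, Item 2@1, Item 4@4) gives peak 8: h1:8  h2:4  h3:2  h4:2  h5:0  h6:0  h7:0.
Shift Item 2→4, Item 4→5.
Schedule Item 1@1, Item 3@1, Item 2@4, Item 4@5: h1:4  h2:4  h3:2  h4:4  h5:2  h6:0  h7:0 — peak 4.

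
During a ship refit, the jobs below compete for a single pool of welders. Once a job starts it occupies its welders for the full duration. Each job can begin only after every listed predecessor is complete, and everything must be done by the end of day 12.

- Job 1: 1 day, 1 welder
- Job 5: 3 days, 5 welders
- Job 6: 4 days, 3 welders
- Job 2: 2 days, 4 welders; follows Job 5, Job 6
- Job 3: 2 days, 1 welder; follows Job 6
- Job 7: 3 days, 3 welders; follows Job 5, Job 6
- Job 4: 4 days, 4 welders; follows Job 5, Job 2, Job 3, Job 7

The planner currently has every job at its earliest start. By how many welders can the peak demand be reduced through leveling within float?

1

Early-start peak: d1:9  d2:8  d3:8  d4:3  d5:8  d6:8  d7:3  d8:4  d9:4  d10:4  d11:4  d12:0 ⇒ 9.
Leveled (Job 1@1, Job 5@1, Job 6@2, Job 2@6, Job 3@6, Job 7@6, Job 4@9): d1:6  d2:8  d3:8  d4:3  d5:3  d6:8  d7:8  d8:3  d9:4  d10:4  d11:4  d12:4 ⇒ 8.
Reduction 9 − 8 = 1.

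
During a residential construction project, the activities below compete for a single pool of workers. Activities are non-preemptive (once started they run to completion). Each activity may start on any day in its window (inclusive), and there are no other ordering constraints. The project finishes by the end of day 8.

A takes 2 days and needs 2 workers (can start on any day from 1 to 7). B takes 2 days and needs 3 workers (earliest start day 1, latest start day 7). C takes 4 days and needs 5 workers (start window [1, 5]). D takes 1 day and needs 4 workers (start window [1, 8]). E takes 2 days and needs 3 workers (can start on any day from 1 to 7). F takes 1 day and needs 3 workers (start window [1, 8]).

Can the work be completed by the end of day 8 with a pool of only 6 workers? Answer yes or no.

Schedule A@1, B@2, C@5, D@1, E@3, F@4: d1:6  d2:5  d3:6  d4:6  d5:5  d6:5  d7:5  d8:5 — peak 6 ≤ 6.

yes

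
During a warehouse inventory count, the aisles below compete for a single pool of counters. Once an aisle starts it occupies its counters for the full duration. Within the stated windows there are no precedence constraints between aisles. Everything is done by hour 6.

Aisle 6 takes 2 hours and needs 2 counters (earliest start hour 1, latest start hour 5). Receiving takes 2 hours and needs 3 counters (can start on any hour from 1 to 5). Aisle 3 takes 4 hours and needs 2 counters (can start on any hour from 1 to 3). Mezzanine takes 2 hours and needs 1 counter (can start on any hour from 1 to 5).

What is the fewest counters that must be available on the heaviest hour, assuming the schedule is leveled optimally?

Early-start (Aisle 6@1, Receiving@1, Aisle 3@1, Mezzanine@1) gives peak 8: h1:8  h2:8  h3:2  h4:2  h5:0  h6:0.
Shift Receiving→5, Mezzanine→3.
Schedule Aisle 6@1, Receiving@5, Aisle 3@1, Mezzanine@3: h1:4  h2:4  h3:3  h4:3  h5:3  h6:3 — peak 4.
Total counter-hours = 20 over 6 hours ⇒ peak ≥ ⌈20/6⌉ = 4, so 4 is optimal.

4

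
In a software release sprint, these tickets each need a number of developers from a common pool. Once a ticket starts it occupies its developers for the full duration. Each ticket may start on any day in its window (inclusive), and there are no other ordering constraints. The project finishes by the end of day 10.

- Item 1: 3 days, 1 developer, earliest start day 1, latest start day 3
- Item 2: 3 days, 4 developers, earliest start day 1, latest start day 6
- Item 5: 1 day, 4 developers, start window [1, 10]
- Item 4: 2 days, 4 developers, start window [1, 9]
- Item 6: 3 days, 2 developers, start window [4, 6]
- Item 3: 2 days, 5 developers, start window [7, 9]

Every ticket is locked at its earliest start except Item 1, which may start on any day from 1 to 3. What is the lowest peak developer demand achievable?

12

Item 1@1: d1:13  d2:9  d3:5  d4:2  d5:2  d6:2  d7:5  d8:5  d9:0  d10:0 → peak 13
Item 1@2: d1:12  d2:9  d3:5  d4:3  d5:2  d6:2  d7:5  d8:5  d9:0  d10:0 → peak 12
Item 1@3: d1:12  d2:8  d3:5  d4:3  d5:3  d6:2  d7:5  d8:5  d9:0  d10:0 → peak 12
Best is Item 1@2, peak 12.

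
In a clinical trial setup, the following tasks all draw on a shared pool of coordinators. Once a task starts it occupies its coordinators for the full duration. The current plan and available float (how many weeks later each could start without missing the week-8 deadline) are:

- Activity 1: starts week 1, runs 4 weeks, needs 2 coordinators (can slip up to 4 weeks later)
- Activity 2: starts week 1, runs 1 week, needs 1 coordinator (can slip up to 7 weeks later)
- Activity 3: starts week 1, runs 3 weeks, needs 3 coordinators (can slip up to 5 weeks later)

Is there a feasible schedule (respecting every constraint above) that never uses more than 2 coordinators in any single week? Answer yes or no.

no

Total coordinator-weeks = 18; over 8 weeks the average is 18/8 > 2, so some week must exceed 2.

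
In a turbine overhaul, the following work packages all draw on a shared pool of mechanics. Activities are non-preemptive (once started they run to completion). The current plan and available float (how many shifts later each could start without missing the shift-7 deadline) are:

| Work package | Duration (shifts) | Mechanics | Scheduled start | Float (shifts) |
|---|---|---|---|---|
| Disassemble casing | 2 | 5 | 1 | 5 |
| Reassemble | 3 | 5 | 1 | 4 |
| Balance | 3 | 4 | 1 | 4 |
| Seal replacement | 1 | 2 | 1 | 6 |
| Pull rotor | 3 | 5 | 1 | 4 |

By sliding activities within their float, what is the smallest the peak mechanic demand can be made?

10

Early-start (Disassemble casing@1, Reassemble@1, Balance@1, Seal replacement@1, Pull rotor@1) gives peak 21: s1:21  s2:19  s3:14  s4:0  s5:0  s6:0  s7:0.
Shift Balance→3, Seal replacement→4, Pull rotor→5.
Schedule Disassemble casing@1, Reassemble@1, Balance@3, Seal replacement@4, Pull rotor@5: s1:10  s2:10  s3:9  s4:6  s5:9  s6:5  s7:5 — peak 10.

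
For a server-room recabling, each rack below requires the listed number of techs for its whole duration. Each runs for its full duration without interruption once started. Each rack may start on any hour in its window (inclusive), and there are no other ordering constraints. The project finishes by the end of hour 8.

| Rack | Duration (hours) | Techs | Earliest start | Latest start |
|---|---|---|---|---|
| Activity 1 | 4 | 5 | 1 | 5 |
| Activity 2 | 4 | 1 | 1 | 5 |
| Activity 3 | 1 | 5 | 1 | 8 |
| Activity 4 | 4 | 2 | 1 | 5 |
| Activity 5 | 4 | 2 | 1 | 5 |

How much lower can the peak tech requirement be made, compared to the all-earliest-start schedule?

Early-start peak: h1:15  h2:10  h3:10  h4:10  h5:0  h6:0  h7:0  h8:0 ⇒ 15.
Leveled (Activity 1@1, Activity 2@1, Activity 3@5, Activity 4@1, Activity 5@5): h1:8  h2:8  h3:8  h4:8  h5:7  h6:2  h7:2  h8:2 ⇒ 8.
Reduction 15 − 8 = 7.

7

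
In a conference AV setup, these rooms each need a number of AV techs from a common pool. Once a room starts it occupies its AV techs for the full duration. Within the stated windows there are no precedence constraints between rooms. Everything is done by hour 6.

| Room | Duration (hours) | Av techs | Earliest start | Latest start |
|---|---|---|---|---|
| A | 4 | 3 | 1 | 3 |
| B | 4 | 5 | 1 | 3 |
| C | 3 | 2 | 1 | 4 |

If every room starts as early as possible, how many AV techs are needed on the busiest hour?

Early-start schedule: A@1, B@1, C@1.
Load per hour: hour 1: 10, hour 2: 10, hour 3: 10, hour 4: 8, hour 5: 0, hour 6: 0.
Peak is 10.

10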